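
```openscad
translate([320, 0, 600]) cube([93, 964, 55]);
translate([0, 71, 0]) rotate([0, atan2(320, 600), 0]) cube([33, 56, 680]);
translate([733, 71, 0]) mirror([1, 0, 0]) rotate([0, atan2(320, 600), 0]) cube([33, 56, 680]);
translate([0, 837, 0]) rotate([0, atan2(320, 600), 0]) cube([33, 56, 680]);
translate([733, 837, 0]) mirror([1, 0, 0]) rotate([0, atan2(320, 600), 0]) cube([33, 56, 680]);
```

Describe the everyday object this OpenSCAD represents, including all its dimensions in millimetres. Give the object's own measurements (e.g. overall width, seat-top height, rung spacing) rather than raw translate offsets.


A sawhorse. A 93×964×55 mm beam (x, y, z) sits on two A-frame leg pairs. Each pair is two raked legs of 33×56 mm section (56 mm along y) splaying symmetrically in x. Each leg rises 600 mm vertically over 320 mm of horizontal reach and is 680 mm long along its own axis. Every leg's outer bottom edge rests on the floor and its outer top edge meets a bottom edge of the beam — the left legs (tilting toward +x) meet the beam's −x bottom edge, the right legs (their mirror images, tilting toward −x) meet its +x bottom edge — so the leg tops tuck under the beam, the beam's underside is 600 mm above the floor, and the feet are 733 mm apart outside-to-outside with the beam centred between them. The two leg pairs are set in 71 mm from either end of the beam.


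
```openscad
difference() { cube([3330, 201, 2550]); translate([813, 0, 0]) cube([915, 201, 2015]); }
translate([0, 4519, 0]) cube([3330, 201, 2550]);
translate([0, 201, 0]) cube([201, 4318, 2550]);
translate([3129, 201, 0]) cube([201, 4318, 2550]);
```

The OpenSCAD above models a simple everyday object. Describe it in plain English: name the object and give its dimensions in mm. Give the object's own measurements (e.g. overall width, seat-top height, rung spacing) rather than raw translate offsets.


A single room: four walls, each 2550 mm tall and 201 mm thick, enclosing an outside footprint 3330×4720 mm (x × y), no floor or roof. The front and back walls (−y and +y sides) run the full x-width; the side walls fit between their inner faces. A door opening 915 mm wide and 2015 mm tall is cut through the front wall from the floor up, its −x edge 813 mm from the wall's −x end.


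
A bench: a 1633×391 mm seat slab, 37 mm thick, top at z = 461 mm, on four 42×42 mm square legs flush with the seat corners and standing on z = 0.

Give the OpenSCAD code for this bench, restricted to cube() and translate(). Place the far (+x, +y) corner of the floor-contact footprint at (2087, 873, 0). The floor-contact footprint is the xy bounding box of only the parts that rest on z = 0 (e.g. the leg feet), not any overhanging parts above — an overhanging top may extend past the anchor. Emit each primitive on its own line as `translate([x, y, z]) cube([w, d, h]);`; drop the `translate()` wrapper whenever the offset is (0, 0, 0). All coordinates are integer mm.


translate([454, 482, 424]) cube([1633, 391, 37]);
translate([454, 482, 0]) cube([42, 42, 424]);
translate([454, 831, 0]) cube([42, 42, 424]);
translate([2045, 482, 0]) cube([42, 42, 424]);
translate([2045, 831, 0]) cube([42, 42, 424]);


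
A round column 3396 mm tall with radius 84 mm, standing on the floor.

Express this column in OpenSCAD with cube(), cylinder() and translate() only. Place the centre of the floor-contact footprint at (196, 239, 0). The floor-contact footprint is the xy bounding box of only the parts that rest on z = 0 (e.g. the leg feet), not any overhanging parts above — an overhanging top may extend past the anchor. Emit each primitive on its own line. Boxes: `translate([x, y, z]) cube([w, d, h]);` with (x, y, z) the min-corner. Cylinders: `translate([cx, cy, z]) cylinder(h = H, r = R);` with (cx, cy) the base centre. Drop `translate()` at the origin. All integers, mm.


translate([196, 239, 0]) cylinder(h = 3396, r = 84);


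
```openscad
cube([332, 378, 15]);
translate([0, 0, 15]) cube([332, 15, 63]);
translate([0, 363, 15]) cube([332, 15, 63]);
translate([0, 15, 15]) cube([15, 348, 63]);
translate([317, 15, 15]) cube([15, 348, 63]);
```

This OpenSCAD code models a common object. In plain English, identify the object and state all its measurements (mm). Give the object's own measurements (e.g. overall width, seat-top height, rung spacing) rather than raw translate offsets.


An open-topped rectangular box: outside dimensions 332×378×78 mm, with a uniform wall and base thickness of 15 mm. The base is a full 332×378 slab on the floor; four walls sit on top of the base. The front and back walls (the −y and +y sides) span the full width; the two side walls fit between them.


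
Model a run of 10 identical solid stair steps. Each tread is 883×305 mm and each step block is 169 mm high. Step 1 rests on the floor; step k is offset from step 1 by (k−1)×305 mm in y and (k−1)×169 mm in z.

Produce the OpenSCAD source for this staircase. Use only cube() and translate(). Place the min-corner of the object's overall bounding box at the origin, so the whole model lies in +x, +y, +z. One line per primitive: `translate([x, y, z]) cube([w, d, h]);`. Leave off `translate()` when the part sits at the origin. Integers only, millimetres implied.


cube([883, 305, 169]);
translate([0, 305, 169]) cube([883, 305, 169]);
translate([0, 610, 338]) cube([883, 305, 169]);
translate([0, 915, 507]) cube([883, 305, 169]);
translate([0, 1220, 676]) cube([883, 305, 169]);
translate([0, 1525, 845]) cube([883, 305, 169]);
translate([0, 1830, 1014]) cube([883, 305, 169]);
translate([0, 2135, 1183]) cube([883, 305, 169]);
translate([0, 2440, 1352]) cube([883, 305, 169]);
translate([0, 2745, 1521]) cube([883, 305, 169]);


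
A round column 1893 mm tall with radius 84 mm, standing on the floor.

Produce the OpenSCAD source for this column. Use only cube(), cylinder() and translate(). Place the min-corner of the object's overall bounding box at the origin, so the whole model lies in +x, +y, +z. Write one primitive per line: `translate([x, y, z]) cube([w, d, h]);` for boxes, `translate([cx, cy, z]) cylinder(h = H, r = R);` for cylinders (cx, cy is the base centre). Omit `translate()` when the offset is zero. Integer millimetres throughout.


translate([84, 84, 0]) cylinder(h = 1893, r = 84);


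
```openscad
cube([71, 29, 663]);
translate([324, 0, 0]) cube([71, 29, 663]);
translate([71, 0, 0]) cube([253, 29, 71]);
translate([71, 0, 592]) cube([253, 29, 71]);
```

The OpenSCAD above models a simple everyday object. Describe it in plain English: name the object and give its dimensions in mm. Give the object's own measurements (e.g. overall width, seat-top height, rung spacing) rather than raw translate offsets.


A rectangular picture frame lying in the x–z plane (depth along y). The opening is 253 mm wide (x) by 521 mm tall (z), surrounded by a border 71 mm wide on all four sides. The frame is 29 mm deep and is made of two full-height vertical stiles with two horizontal rails fitted between them.


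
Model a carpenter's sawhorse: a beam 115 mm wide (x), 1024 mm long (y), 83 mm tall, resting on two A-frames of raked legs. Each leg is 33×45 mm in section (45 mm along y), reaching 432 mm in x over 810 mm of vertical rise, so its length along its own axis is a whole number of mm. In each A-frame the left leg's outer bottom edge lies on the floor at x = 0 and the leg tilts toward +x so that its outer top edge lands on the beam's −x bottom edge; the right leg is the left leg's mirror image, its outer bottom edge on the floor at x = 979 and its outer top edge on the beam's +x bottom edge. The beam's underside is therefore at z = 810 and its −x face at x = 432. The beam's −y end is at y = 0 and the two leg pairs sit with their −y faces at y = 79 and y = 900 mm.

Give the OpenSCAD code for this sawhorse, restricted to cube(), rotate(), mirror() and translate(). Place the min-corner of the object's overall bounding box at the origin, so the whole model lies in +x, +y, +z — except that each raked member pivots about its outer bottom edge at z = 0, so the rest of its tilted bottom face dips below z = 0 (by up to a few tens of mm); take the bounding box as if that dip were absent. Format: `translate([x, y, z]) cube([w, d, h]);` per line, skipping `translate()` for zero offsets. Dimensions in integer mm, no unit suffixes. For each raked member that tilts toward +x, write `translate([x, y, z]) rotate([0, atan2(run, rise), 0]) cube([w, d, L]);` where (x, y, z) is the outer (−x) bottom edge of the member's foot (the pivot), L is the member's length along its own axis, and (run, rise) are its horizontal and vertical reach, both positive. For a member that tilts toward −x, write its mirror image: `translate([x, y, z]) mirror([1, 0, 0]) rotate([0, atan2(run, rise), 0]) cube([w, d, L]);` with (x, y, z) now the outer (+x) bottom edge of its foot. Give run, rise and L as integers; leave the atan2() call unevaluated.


translate([432, 0, 810]) cube([115, 1024, 83]);
translate([0, 79, 0]) rotate([0, atan2(432, 810), 0]) cube([33, 45, 918]);
translate([979, 79, 0]) mirror([1, 0, 0]) rotate([0, atan2(432, 810), 0]) cube([33, 45, 918]);
translate([0, 900, 0]) rotate([0, atan2(432, 810), 0]) cube([33, 45, 918]);
translate([979, 900, 0]) mirror([1, 0, 0]) rotate([0, atan2(432, 810), 0]) cube([33, 45, 918]);


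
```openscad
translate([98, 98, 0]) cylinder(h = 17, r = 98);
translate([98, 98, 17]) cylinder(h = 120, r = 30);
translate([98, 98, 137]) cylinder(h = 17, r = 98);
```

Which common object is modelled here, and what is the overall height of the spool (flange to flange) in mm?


A spool. The overall height is 154 mm.

Three coaxial cylinders, large–small–large — a spool. Two 17 mm flanges and a 120 mm core give 17 + 120 + 17 = 154 mm.


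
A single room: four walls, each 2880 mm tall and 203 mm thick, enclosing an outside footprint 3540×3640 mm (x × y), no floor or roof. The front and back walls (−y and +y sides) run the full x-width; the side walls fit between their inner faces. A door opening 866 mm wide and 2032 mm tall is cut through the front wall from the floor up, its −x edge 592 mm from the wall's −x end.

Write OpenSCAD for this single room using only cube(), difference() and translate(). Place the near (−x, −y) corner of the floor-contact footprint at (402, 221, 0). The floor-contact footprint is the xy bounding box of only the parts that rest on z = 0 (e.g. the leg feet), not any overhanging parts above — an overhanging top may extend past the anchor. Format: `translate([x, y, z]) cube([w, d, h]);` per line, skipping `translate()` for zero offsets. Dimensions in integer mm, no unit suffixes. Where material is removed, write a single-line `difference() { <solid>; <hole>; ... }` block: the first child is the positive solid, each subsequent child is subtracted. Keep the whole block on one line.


difference() { translate([402, 221, 0]) cube([3540, 203, 2880]); translate([994, 221, 0]) cube([866, 203, 2032]); }
translate([402, 3658, 0]) cube([3540, 203, 2880]);
translate([402, 424, 0]) cube([203, 3234, 2880]);
translate([3739, 424, 0]) cube([203, 3234, 2880]);


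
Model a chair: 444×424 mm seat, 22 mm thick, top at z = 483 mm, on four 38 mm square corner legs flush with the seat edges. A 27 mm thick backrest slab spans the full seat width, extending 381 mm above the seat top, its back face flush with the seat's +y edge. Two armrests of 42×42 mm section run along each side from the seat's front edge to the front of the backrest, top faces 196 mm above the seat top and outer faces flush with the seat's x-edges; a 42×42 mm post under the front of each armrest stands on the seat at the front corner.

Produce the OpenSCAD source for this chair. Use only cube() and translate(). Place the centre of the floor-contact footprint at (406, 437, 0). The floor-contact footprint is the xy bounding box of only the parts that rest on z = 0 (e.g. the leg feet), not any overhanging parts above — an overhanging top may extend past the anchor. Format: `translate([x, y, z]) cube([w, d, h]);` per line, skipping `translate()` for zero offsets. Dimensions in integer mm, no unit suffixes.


translate([184, 225, 461]) cube([444, 424, 22]);
translate([184, 225, 0]) cube([38, 38, 461]);
translate([590, 225, 0]) cube([38, 38, 461]);
translate([184, 611, 0]) cube([38, 38, 461]);
translate([590, 611, 0]) cube([38, 38, 461]);
translate([184, 622, 483]) cube([444, 27, 381]);
translate([184, 225, 637]) cube([42, 397, 42]);
translate([586, 225, 637]) cube([42, 397, 42]);
translate([184, 225, 483]) cube([42, 42, 154]);
translate([586, 225, 483]) cube([42, 42, 154]);


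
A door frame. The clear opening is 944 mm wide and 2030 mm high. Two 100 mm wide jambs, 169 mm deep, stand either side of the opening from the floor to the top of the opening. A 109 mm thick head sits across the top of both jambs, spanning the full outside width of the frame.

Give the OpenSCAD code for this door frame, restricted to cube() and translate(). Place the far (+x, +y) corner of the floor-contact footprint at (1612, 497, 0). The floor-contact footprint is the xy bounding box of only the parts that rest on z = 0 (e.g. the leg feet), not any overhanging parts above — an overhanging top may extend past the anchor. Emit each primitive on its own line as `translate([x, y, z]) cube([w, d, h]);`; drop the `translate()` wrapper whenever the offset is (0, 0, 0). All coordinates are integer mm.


translate([468, 328, 0]) cube([100, 169, 2030]);
translate([1512, 328, 0]) cube([100, 169, 2030]);
translate([468, 328, 2030]) cube([1144, 169, 109]);


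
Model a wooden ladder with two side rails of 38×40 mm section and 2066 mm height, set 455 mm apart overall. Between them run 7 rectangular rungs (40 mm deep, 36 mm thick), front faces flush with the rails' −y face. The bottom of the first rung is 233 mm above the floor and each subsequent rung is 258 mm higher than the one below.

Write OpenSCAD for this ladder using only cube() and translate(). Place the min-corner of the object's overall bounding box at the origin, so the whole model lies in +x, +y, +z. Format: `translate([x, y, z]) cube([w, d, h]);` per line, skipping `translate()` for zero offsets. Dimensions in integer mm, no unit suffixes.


cube([38, 40, 2066]);
translate([417, 0, 0]) cube([38, 40, 2066]);
translate([38, 0, 233]) cube([379, 40, 36]);
translate([38, 0, 491]) cube([379, 40, 36]);
translate([38, 0, 749]) cube([379, 40, 36]);
translate([38, 0, 1007]) cube([379, 40, 36]);
translate([38, 0, 1265]) cube([379, 40, 36]);
translate([38, 0, 1523]) cube([379, 40, 36]);
translate([38, 0, 1781]) cube([379, 40, 36]);


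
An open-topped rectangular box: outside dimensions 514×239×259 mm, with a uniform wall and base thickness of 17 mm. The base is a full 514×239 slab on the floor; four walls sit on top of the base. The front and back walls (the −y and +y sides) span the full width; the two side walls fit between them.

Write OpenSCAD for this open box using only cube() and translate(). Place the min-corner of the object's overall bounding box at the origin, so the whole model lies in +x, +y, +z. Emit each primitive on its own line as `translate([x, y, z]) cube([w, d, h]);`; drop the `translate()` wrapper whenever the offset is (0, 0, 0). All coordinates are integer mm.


cube([514, 239, 17]);
translate([0, 0, 17]) cube([514, 17, 242]);
translate([0, 222, 17]) cube([514, 17, 242]);
translate([0, 17, 17]) cube([17, 205, 242]);
translate([497, 17, 17]) cube([17, 205, 242]);


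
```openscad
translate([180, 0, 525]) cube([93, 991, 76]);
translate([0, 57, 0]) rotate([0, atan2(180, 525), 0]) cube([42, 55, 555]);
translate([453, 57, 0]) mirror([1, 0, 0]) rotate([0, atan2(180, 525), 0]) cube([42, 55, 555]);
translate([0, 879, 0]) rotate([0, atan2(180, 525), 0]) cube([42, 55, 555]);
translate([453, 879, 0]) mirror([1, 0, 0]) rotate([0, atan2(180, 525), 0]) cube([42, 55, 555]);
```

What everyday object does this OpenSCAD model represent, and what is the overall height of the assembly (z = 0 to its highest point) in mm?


A sawhorse. The overall height is 601 mm.

A beam across two mirrored pairs of raked legs — a sawhorse. The beam's underside is at z = 525 (matching the legs' vertical rise in atan2(180, 525)) and the beam is 76 mm tall, so its top is at 525 + 76 = 601 mm. The raked legs top out at the beam's underside, so that is the highest point.


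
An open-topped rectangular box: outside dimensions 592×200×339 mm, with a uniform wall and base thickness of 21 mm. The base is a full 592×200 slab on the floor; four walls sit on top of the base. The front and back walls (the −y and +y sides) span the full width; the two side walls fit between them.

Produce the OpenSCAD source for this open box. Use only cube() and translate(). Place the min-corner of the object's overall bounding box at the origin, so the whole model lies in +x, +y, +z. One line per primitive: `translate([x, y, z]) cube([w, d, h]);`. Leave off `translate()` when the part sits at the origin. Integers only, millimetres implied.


cube([592, 200, 21]);
translate([0, 0, 21]) cube([592, 21, 318]);
translate([0, 179, 21]) cube([592, 21, 318]);
translate([0, 21, 21]) cube([21, 158, 318]);
translate([571, 21, 21]) cube([21, 158, 318]);


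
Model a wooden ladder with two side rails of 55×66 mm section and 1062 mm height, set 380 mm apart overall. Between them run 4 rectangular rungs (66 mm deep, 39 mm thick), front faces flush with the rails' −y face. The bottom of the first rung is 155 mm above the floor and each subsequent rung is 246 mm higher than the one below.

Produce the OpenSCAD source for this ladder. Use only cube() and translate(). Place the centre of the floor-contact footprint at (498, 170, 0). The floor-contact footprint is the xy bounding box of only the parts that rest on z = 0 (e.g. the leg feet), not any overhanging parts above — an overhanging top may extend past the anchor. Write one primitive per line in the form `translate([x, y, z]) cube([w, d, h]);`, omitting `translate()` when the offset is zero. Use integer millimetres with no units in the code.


translate([308, 137, 0]) cube([55, 66, 1062]);
translate([633, 137, 0]) cube([55, 66, 1062]);
translate([363, 137, 155]) cube([270, 66, 39]);
translate([363, 137, 401]) cube([270, 66, 39]);
translate([363, 137, 647]) cube([270, 66, 39]);
translate([363, 137, 893]) cube([270, 66, 39]);


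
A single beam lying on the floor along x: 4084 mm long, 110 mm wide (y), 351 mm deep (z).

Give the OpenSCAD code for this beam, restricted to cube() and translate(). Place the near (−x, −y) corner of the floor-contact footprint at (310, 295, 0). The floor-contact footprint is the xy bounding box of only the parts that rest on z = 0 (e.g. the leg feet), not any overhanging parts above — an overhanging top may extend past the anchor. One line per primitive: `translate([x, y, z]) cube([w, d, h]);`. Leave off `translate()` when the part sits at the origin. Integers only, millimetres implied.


translate([310, 295, 0]) cube([4084, 110, 351]);


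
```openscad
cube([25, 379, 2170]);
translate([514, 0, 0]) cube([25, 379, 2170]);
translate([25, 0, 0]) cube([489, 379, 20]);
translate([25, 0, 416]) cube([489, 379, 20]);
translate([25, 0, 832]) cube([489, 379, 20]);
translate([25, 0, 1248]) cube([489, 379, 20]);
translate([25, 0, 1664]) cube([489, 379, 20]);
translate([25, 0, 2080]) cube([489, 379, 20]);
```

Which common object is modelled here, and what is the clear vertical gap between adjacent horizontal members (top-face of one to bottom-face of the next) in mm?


A bookshelf. The clear shelf gap is 396 mm.

Two tall side panels with 6 horizontal boards between them — a bookshelf. The first two shelf undersides are at z = 0 and z = 416; with shelf thickness 20, the clear gap is 416 − 0 − 20 = 396 mm.


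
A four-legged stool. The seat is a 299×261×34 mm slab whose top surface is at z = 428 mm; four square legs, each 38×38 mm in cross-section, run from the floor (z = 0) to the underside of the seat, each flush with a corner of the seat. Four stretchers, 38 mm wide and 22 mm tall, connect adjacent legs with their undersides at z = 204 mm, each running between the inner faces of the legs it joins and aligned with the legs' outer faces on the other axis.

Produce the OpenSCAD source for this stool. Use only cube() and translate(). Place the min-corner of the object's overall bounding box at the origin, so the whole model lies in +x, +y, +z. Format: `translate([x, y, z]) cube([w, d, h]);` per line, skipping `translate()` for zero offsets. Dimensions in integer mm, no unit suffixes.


// leg_h = 428 - 34 = 394
// stretcher span = 299 - 2*38 = 223
translate([0, 0, 394]) cube([299, 261, 34]);
cube([38, 38, 394]);
translate([261, 0, 0]) cube([38, 38, 394]);
translate([0, 223, 0]) cube([38, 38, 394]);
translate([261, 223, 0]) cube([38, 38, 394]);
translate([38, 0, 204]) cube([223, 38, 22]);
translate([38, 223, 204]) cube([223, 38, 22]);
translate([0, 38, 204]) cube([38, 185, 22]);
translate([261, 38, 204]) cube([38, 185, 22]);


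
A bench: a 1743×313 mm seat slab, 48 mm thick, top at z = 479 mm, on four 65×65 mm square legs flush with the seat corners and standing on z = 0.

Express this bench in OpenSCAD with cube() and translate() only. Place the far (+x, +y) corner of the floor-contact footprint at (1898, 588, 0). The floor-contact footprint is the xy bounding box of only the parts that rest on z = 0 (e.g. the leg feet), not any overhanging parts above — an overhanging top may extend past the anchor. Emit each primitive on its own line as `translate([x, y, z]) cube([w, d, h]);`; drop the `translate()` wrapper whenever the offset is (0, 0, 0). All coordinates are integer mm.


// leg_h = 479 − 48 = 431
translate([155, 275, 431]) cube([1743, 313, 48]);
translate([155, 275, 0]) cube([65, 65, 431]);
translate([155, 523, 0]) cube([65, 65, 431]);
translate([1833, 275, 0]) cube([65, 65, 431]);
translate([1833, 523, 0]) cube([65, 65, 431]);


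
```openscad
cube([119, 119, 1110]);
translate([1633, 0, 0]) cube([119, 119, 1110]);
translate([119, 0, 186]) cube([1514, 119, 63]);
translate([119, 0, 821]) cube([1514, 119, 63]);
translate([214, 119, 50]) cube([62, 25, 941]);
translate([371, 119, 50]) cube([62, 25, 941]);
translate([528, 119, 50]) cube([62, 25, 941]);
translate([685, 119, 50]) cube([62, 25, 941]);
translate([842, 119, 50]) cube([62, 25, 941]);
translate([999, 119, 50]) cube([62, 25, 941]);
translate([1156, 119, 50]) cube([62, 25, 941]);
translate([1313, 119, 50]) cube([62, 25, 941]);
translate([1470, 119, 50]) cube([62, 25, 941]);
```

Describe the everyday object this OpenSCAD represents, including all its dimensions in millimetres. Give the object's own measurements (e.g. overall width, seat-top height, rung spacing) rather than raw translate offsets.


A fence section. Two 119×119 mm posts, 1110 mm tall, stand on the floor with a clear span of 1514 mm between their inner faces. Two horizontal rails of 119×63 mm section span the gap between the posts with their undersides at z = 186 mm and z = 821 mm, flush with the posts' −y face. 9 pickets, each 62 mm wide, 25 mm thick and 941 mm tall, are fixed to the +y face of the rails with their bottoms at z = 50 mm, spaced across the span with a 95 mm gap after the −x post and between neighbouring pickets, with 101 mm left before the +x post.


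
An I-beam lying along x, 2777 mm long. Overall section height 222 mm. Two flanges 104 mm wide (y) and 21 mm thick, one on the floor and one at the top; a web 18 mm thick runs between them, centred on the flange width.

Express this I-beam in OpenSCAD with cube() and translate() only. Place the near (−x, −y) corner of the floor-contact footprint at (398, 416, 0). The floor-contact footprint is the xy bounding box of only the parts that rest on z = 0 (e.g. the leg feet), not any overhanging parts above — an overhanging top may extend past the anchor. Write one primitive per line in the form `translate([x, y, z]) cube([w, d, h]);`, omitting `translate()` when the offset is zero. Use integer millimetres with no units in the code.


translate([398, 416, 0]) cube([2777, 104, 21]);
translate([398, 459, 21]) cube([2777, 18, 180]);
translate([398, 416, 201]) cube([2777, 104, 21]);


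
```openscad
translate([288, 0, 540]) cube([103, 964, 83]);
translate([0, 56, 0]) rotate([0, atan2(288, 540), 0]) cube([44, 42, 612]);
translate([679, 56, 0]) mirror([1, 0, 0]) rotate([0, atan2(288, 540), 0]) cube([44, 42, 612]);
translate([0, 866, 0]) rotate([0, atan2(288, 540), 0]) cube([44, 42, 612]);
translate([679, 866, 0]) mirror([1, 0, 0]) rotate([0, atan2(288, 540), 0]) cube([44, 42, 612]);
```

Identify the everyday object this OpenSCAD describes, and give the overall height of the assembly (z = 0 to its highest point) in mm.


A sawhorse. The overall height is 623 mm.

A beam across two mirrored pairs of raked legs — a sawhorse. The beam's underside is at z = 540 (matching the legs' vertical rise in atan2(288, 540)) and the beam is 83 mm tall, so its top is at 540 + 83 = 623 mm. The raked legs top out at the beam's underside, so that is the highest point.


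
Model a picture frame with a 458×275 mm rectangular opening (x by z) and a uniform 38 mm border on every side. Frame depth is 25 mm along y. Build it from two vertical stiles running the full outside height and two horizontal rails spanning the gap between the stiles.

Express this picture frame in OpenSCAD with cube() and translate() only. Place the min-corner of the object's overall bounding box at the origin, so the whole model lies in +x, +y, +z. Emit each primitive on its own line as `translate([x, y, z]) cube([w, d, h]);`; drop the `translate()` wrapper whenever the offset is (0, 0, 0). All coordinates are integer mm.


cube([38, 25, 351]);
translate([496, 0, 0]) cube([38, 25, 351]);
translate([38, 0, 0]) cube([458, 25, 38]);
translate([38, 0, 313]) cube([458, 25, 38]);


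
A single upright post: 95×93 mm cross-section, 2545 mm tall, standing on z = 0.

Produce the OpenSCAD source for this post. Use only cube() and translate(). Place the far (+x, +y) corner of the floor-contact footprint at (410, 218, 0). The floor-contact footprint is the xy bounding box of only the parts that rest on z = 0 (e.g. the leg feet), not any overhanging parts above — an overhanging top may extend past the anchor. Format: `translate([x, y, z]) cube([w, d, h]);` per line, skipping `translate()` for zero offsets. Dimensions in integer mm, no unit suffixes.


translate([315, 125, 0]) cube([95, 93, 2545]);


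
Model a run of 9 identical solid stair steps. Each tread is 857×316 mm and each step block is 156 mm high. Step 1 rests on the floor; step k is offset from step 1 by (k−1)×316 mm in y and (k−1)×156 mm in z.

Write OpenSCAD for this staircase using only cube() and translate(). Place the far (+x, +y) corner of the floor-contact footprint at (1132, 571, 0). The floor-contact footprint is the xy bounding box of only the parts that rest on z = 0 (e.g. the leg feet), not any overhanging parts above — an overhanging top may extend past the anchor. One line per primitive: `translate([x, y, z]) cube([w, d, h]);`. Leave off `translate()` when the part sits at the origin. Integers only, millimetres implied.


translate([275, 255, 0]) cube([857, 316, 156]);
translate([275, 571, 156]) cube([857, 316, 156]);
translate([275, 887, 312]) cube([857, 316, 156]);
translate([275, 1203, 468]) cube([857, 316, 156]);
translate([275, 1519, 624]) cube([857, 316, 156]);
translate([275, 1835, 780]) cube([857, 316, 156]);
translate([275, 2151, 936]) cube([857, 316, 156]);
translate([275, 2467, 1092]) cube([857, 316, 156]);
translate([275, 2783, 1248]) cube([857, 316, 156]);


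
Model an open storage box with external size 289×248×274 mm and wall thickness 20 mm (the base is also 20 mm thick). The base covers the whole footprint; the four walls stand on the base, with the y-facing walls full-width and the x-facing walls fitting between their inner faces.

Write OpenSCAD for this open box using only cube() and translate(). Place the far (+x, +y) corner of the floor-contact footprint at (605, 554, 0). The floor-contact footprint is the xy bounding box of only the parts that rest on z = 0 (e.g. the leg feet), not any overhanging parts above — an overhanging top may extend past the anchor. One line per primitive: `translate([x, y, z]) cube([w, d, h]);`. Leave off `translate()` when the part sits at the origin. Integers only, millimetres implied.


translate([316, 306, 0]) cube([289, 248, 20]);
translate([316, 306, 20]) cube([289, 20, 254]);
translate([316, 534, 20]) cube([289, 20, 254]);
translate([316, 326, 20]) cube([20, 208, 254]);
translate([585, 326, 20]) cube([20, 208, 254]);


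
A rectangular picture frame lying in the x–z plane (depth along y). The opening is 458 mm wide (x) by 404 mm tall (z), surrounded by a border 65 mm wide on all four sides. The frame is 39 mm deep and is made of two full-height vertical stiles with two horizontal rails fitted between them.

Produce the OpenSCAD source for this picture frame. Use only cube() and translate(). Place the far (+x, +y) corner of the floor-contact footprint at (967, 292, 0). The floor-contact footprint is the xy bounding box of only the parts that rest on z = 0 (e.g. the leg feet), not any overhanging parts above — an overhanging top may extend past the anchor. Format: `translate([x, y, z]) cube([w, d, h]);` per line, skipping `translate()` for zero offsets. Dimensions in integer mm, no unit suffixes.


translate([379, 253, 0]) cube([65, 39, 534]);
translate([902, 253, 0]) cube([65, 39, 534]);
translate([444, 253, 0]) cube([458, 39, 65]);
translate([444, 253, 469]) cube([458, 39, 65]);


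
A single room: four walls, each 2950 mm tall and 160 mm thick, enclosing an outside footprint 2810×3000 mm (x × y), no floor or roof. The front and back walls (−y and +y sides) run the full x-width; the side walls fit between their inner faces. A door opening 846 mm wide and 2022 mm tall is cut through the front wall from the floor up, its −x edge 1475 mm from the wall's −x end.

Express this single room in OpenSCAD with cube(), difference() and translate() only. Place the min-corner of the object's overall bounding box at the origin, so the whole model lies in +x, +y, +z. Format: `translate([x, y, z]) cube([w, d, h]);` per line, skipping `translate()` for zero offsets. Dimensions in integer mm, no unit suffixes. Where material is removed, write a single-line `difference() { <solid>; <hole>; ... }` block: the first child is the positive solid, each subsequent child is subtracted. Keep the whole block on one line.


difference() { cube([2810, 160, 2950]); translate([1475, 0, 0]) cube([846, 160, 2022]); }
translate([0, 2840, 0]) cube([2810, 160, 2950]);
translate([0, 160, 0]) cube([160, 2680, 2950]);
translate([2650, 160, 0]) cube([160, 2680, 2950]);


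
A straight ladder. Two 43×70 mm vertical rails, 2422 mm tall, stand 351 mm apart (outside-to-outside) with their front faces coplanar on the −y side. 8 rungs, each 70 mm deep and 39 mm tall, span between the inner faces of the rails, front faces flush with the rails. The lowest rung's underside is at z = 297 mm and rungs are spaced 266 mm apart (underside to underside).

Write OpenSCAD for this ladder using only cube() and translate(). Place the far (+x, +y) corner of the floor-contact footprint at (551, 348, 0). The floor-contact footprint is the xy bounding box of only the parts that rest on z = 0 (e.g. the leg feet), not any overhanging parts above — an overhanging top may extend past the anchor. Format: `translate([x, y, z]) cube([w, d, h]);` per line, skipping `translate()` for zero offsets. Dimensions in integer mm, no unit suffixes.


// rung span = 351 - 2*43 = 265
// rung[k] z = 297 + k*266
translate([200, 278, 0]) cube([43, 70, 2422]);
translate([508, 278, 0]) cube([43, 70, 2422]);
translate([243, 278, 297]) cube([265, 70, 39]);
translate([243, 278, 563]) cube([265, 70, 39]);
translate([243, 278, 829]) cube([265, 70, 39]);
translate([243, 278, 1095]) cube([265, 70, 39]);
translate([243, 278, 1361]) cube([265, 70, 39]);
translate([243, 278, 1627]) cube([265, 70, 39]);
translate([243, 278, 1893]) cube([265, 70, 39]);
translate([243, 278, 2159]) cube([265, 70, 39]);


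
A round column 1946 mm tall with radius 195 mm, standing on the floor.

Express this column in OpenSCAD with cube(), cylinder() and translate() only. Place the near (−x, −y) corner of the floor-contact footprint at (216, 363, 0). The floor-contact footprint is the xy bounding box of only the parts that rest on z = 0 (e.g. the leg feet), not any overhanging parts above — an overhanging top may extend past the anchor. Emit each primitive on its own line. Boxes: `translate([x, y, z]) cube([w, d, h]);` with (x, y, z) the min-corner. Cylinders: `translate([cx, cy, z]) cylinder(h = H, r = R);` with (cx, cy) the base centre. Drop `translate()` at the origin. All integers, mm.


translate([411, 558, 0]) cylinder(h = 1946, r = 195);


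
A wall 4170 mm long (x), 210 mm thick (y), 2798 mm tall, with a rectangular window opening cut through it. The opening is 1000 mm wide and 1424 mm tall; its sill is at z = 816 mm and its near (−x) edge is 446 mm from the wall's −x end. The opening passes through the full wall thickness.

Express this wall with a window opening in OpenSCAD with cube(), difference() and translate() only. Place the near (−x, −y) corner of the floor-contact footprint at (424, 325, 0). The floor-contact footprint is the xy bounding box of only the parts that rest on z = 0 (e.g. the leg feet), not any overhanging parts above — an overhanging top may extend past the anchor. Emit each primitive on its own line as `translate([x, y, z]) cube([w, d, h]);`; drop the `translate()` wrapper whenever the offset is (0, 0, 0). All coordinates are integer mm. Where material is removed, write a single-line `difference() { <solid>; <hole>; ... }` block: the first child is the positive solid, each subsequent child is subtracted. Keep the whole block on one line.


difference() { translate([424, 325, 0]) cube([4170, 210, 2798]); translate([870, 325, 816]) cube([1000, 210, 1424]); }


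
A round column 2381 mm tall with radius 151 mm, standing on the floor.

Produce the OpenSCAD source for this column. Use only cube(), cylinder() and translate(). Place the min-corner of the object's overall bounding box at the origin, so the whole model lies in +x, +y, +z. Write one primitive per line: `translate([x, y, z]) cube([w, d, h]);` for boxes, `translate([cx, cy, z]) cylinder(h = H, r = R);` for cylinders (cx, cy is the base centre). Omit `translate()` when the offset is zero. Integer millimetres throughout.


translate([151, 151, 0]) cylinder(h = 2381, r = 151);


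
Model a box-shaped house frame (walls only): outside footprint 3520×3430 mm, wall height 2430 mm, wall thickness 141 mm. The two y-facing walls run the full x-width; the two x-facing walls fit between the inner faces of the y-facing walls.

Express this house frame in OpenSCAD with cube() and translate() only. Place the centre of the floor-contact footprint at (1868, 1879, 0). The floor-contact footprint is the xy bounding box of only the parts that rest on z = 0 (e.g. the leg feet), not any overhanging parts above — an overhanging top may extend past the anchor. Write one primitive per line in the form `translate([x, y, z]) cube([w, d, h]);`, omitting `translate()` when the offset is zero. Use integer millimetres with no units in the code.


translate([108, 164, 0]) cube([3520, 141, 2430]);
translate([108, 3453, 0]) cube([3520, 141, 2430]);
translate([108, 305, 0]) cube([141, 3148, 2430]);
translate([3487, 305, 0]) cube([141, 3148, 2430]);


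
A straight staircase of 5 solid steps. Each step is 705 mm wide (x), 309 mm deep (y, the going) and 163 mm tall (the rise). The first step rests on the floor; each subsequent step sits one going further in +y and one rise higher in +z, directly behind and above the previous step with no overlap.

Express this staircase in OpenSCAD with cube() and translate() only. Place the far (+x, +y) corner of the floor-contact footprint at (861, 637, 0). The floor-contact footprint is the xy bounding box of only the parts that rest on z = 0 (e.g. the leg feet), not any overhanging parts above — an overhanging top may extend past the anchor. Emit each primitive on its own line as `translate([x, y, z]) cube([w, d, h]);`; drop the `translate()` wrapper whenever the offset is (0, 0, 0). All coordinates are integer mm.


translate([156, 328, 0]) cube([705, 309, 163]);
translate([156, 637, 163]) cube([705, 309, 163]);
translate([156, 946, 326]) cube([705, 309, 163]);
translate([156, 1255, 489]) cube([705, 309, 163]);
translate([156, 1564, 652]) cube([705, 309, 163]);


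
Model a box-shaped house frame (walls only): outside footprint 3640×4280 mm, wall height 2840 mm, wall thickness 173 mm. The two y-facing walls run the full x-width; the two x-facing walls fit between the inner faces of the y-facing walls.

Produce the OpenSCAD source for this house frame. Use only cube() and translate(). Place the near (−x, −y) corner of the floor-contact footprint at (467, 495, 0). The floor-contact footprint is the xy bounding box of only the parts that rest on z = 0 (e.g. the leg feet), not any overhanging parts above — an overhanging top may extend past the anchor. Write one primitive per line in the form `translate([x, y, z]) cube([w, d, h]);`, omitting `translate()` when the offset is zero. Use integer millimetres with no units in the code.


translate([467, 495, 0]) cube([3640, 173, 2840]);
translate([467, 4602, 0]) cube([3640, 173, 2840]);
translate([467, 668, 0]) cube([173, 3934, 2840]);
translate([3934, 668, 0]) cube([173, 3934, 2840]);


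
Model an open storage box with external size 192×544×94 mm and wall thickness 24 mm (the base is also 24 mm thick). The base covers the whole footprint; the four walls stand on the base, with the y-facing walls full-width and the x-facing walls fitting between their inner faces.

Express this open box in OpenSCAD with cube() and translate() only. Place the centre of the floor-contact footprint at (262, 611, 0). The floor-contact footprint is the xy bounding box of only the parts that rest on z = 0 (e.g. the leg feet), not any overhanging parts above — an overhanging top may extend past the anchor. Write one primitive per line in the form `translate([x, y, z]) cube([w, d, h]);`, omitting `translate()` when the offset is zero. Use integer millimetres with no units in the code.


translate([166, 339, 0]) cube([192, 544, 24]);
translate([166, 339, 24]) cube([192, 24, 70]);
translate([166, 859, 24]) cube([192, 24, 70]);
translate([166, 363, 24]) cube([24, 496, 70]);
translate([334, 363, 24]) cube([24, 496, 70]);


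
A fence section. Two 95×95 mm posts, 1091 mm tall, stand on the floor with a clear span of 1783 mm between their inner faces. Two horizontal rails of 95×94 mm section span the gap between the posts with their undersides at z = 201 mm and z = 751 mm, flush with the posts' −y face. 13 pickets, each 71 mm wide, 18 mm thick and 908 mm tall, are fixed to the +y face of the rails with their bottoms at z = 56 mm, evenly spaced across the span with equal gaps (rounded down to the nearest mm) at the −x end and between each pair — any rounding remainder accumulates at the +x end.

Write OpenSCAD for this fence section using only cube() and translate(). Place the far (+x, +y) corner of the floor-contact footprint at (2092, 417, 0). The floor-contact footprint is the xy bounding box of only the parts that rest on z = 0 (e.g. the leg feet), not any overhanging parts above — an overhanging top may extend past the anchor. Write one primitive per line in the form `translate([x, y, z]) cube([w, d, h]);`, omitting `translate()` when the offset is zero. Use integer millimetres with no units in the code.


translate([119, 322, 0]) cube([95, 95, 1091]);
translate([1997, 322, 0]) cube([95, 95, 1091]);
translate([214, 322, 201]) cube([1783, 95, 94]);
translate([214, 322, 751]) cube([1783, 95, 94]);
translate([275, 417, 56]) cube([71, 18, 908]);
translate([407, 417, 56]) cube([71, 18, 908]);
translate([539, 417, 56]) cube([71, 18, 908]);
translate([671, 417, 56]) cube([71, 18, 908]);
translate([803, 417, 56]) cube([71, 18, 908]);
translate([935, 417, 56]) cube([71, 18, 908]);
translate([1067, 417, 56]) cube([71, 18, 908]);
translate([1199, 417, 56]) cube([71, 18, 908]);
translate([1331, 417, 56]) cube([71, 18, 908]);
translate([1463, 417, 56]) cube([71, 18, 908]);
translate([1595, 417, 56]) cube([71, 18, 908]);
translate([1727, 417, 56]) cube([71, 18, 908]);
translate([1859, 417, 56]) cube([71, 18, 908]);
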